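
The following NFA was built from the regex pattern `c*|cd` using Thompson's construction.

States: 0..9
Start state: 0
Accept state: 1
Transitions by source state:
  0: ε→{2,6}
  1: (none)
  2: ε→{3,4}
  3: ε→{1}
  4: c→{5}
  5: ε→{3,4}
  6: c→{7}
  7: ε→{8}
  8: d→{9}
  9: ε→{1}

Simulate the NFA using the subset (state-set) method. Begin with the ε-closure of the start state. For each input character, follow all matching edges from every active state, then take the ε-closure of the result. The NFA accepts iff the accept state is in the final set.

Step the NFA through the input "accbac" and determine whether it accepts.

Answer: REJECT

Steps:
initial (ε-close {0}): {0,1,2,3,4,6}
'a' @ 1: {}  — state set empty
rest 'ccbac' ignored (set empty)
end set {} — state 1 not in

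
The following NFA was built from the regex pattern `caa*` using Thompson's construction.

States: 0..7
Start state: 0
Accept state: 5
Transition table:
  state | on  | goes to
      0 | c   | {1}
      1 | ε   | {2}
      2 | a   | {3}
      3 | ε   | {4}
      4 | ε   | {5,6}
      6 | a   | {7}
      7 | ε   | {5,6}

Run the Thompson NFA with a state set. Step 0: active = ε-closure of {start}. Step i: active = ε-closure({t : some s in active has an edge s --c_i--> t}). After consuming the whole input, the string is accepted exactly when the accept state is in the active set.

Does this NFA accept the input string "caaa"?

Answer: ACCEPT

Steps:
initial (ε-close {0}): {0}
'c' @ 1: {1,2}
'a' @ 2: {3,4,5,6}  ✓accept
'a' @ 3: {5,6,7}  ✓accept
'a' @ 4: {5,6,7}  ✓accept
final: {5,6,7}; accept 5 in set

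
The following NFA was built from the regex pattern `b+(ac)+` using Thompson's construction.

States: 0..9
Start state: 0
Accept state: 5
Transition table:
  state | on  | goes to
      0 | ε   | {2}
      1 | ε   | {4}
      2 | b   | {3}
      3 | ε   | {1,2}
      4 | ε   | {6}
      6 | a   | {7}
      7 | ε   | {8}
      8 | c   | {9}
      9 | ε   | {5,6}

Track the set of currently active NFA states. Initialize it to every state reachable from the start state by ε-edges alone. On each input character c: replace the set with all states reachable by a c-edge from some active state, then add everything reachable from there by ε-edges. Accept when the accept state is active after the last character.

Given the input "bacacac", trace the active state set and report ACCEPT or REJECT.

start: ε-closure({0}) = {0,2}
'b' @ 1: {1,2,3,4,6}
'a' @ 2: {7,8}
'c' @ 3: {5,6,9}  (accept∈set)
'a' @ 4: {7,8}
'c' @ 5: {5,6,9}  (accept∈set)
'a' @ 6: {7,8}
'c' @ 7: {5,6,9}  (accept∈set)
end set {5,6,9} — state 5 in

Answer: ACCEPT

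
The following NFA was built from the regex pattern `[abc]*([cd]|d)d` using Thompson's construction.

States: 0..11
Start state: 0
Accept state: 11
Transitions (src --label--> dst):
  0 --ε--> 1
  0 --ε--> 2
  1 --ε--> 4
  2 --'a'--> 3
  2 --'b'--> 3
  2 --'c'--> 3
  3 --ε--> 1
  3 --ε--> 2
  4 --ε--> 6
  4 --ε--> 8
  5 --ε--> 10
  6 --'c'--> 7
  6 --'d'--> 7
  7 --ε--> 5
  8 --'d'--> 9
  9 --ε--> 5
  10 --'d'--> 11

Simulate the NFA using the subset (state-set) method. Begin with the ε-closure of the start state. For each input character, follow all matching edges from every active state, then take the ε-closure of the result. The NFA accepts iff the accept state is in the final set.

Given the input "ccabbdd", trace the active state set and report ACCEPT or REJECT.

Answer: ACCEPT

Derivation:
S₀ = ε-closure({0}) = {0,1,2,4,6,8}
'c' @ 1: {1,2,3,4,5,6,7,8,10}
'c' @ 2: {1,2,3,4,5,6,7,8,10}
'a' @ 3: {1,2,3,4,6,8}
'b' @ 4: {1,2,3,4,6,8}
'b' @ 5: {1,2,3,4,6,8}
'd' @ 6: {5,7,9,10}
'd' @ 7: {11}  ✓accept
end set {11} — state 11 in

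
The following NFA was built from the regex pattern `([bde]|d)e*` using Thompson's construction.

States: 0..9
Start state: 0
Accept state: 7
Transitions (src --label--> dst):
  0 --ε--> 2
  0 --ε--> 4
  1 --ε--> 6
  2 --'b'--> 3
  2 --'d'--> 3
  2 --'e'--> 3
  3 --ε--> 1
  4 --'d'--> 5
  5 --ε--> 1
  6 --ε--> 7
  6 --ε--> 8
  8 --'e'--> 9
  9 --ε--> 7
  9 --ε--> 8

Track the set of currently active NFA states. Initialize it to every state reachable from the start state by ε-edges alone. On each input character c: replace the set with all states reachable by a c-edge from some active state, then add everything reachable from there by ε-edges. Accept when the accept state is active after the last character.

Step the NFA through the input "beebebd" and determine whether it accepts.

start: ε-closure({0}) = {0,2,4}
'b' @ 1: {1,3,6,7,8}  (accept∈set)
'e' @ 2: {7,8,9}  (accept∈set)
'e' @ 3: {7,8,9}  (accept∈set)
'b' @ 4: {}  — dead — no transitions
rest 'ebd' ignored (set empty)
after full input: {}  (accept=7 not in)

Answer: REJECT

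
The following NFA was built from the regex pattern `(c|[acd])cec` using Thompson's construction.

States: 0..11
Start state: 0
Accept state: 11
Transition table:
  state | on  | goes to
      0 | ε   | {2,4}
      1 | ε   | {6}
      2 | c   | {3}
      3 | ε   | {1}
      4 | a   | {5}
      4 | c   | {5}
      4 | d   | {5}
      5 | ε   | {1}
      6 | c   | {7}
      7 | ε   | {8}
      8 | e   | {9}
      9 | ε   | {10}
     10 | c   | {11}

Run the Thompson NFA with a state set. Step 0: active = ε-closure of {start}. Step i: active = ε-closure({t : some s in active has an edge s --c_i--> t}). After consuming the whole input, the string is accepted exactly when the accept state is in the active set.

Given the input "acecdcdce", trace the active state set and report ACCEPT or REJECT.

S₀ = ε-closure({0}) = {0,2,4}
'a' @ 1: {1,5,6}
'c' @ 2: {7,8}
'e' @ 3: {9,10}
'c' @ 4: {11}  [accepting]
'd' @ 5: {}  — state set empty
rest 'cdce' ignored (set empty)
final: {}; accept 11 not in set

Answer: REJECT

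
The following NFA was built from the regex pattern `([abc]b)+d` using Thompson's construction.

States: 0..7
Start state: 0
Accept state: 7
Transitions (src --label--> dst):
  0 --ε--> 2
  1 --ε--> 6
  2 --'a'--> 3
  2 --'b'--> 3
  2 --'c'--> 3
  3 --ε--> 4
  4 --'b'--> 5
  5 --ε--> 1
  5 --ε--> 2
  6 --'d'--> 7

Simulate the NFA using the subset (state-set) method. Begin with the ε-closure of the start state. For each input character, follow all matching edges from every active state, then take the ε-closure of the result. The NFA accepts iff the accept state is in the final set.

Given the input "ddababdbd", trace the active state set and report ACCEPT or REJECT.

Answer: REJECT

Trace:
start: ε-closure({0}) = {0,2}
'd' @ 1: {}  — dead — no transitions
rest 'dababdbd' ignored (set empty)
after full input: {}  (accept=7 not in)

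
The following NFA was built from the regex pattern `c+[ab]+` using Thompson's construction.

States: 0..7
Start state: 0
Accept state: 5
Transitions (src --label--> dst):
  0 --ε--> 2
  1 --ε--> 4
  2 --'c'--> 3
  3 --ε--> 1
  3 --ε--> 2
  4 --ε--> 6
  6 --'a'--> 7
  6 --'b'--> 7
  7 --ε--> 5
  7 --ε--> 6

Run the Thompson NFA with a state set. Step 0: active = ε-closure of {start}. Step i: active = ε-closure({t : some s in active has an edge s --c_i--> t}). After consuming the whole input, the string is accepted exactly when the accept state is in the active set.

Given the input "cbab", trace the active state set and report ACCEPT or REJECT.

Answer: ACCEPT

Trace:
S₀ = ε-closure({0}) = {0,2}
'c' @ 1: {1,2,3,4,6}
'b' @ 2: {5,6,7}  (accept∈set)
'a' @ 3: {5,6,7}  (accept∈set)
'b' @ 4: {5,6,7}  (accept∈set)
final: {5,6,7}; accept 5 in set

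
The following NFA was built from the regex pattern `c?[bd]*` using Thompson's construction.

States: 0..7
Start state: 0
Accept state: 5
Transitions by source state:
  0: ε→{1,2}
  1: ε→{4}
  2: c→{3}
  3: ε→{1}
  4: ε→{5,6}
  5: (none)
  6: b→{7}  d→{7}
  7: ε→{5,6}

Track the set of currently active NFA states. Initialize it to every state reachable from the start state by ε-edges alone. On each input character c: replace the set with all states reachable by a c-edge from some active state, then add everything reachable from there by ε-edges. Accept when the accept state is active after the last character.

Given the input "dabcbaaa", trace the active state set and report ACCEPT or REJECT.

Answer: REJECT

Trace:
S₀ = ε-closure({0}) = {0,1,2,4,5,6}
'd' @ 1: {5,6,7}  (accept∈set)
'a' @ 2: {}  — dead — no transitions
rest 'bcbaaa' ignored (set empty)
final: {}; accept 5 not in set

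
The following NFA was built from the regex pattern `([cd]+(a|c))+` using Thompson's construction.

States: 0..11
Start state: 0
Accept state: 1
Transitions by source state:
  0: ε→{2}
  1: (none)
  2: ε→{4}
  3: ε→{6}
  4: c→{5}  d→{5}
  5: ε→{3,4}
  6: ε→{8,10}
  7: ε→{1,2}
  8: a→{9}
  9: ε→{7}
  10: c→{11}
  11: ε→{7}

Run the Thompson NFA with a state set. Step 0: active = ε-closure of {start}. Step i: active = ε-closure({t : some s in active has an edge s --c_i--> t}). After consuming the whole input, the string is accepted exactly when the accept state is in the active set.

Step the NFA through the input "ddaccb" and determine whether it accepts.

start: ε-closure({0}) = {0,2,4}
'd' @ 1: {3,4,5,6,8,10}
'd' @ 2: {3,4,5,6,8,10}
'a' @ 3: {1,2,4,7,9}  ✓accept
'c' @ 4: {3,4,5,6,8,10}
'c' @ 5: {1,2,3,4,5,6,7,8,10,11}  ✓accept
'b' @ 6: {}  — no active states
after full input: {}  (accept=1 not in)

Answer: REJECT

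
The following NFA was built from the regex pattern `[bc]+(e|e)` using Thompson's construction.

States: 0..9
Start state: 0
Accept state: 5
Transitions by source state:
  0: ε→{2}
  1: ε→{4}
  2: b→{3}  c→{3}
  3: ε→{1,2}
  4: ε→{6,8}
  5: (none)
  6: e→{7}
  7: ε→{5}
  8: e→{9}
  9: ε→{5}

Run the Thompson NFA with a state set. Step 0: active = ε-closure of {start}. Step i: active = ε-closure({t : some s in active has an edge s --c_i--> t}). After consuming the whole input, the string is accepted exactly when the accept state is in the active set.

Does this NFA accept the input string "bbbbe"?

start: ε-closure({0}) = {0,2}
'b' @ 1: {1,2,3,4,6,8}
'b' @ 2: {1,2,3,4,6,8}
'b' @ 3: {1,2,3,4,6,8}
'b' @ 4: {1,2,3,4,6,8}
'e' @ 5: {5,7,9}  [accepting]
final: {5,7,9}; accept 5 in set

Answer: ACCEPT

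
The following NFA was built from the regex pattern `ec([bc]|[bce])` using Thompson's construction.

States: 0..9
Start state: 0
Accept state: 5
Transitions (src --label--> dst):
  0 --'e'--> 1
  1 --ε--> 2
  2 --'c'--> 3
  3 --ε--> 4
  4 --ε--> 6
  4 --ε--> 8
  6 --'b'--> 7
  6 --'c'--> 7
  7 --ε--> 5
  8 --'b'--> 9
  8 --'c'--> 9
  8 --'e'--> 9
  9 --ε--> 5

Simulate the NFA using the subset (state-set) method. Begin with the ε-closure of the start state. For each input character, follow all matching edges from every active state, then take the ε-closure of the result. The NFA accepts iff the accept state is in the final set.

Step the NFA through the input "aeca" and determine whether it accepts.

start: ε-closure({0}) = {0}
'a' @ 1: {}  — no active states
rest 'eca' ignored (set empty)
end set {} — state 5 not in

Answer: REJECT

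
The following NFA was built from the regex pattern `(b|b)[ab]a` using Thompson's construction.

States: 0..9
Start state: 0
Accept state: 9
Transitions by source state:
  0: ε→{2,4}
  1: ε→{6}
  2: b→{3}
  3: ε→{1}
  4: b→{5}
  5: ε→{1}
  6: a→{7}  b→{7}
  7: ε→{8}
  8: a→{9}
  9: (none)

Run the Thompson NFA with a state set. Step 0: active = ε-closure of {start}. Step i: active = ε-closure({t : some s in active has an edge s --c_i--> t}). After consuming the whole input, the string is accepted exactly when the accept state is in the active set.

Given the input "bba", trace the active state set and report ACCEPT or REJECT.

initial (ε-close {0}): {0,2,4}
'b' @ 1: {1,3,5,6}
'b' @ 2: {7,8}
'a' @ 3: {9}  ✓accept
after full input: {9}  (accept=9 in)

Answer: ACCEPT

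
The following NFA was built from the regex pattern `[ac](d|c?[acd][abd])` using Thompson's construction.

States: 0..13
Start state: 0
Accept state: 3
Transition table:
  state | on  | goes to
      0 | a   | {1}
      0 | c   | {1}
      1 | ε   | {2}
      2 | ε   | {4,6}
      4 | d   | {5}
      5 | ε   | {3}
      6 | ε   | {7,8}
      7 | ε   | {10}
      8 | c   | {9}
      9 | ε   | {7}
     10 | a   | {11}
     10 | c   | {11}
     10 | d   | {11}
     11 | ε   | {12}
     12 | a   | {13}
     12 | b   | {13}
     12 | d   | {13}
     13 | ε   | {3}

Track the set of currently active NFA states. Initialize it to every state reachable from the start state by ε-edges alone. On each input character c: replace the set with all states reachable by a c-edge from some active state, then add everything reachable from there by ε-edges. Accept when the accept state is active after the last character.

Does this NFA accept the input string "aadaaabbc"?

start: ε-closure({0}) = {0}
'a' @ 1: {1,2,4,6,7,8,10}
'a' @ 2: {11,12}
'd' @ 3: {3,13}  (accept∈set)
'a' @ 4: {}  — state set empty
rest 'aabbc' ignored (set empty)
after full input: {}  (accept=3 not in)

Answer: REJECT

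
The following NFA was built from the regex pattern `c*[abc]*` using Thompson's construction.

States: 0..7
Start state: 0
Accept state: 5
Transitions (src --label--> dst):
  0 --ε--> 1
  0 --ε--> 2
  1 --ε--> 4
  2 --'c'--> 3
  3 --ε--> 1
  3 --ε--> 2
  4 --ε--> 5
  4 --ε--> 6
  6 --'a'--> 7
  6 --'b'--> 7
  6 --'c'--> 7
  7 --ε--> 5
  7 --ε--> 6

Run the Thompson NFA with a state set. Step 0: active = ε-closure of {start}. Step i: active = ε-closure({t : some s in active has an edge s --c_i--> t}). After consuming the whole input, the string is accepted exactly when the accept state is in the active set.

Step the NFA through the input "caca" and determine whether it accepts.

Answer: ACCEPT

Steps:
start: ε-closure({0}) = {0,1,2,4,5,6}
'c' @ 1: {1,2,3,4,5,6,7}  [accepting]
'a' @ 2: {5,6,7}  [accepting]
'c' @ 3: {5,6,7}  [accepting]
'a' @ 4: {5,6,7}  [accepting]
final: {5,6,7}; accept 5 in set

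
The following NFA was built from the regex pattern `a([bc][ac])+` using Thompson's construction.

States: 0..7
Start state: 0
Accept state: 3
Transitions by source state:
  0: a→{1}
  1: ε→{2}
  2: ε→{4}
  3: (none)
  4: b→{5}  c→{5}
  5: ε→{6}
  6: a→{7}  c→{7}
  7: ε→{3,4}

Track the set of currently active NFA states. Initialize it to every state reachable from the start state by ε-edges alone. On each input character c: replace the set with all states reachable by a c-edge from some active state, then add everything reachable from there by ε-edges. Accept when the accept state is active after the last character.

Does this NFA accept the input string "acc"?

initial (ε-close {0}): {0}
'a' @ 1: {1,2,4}
'c' @ 2: {5,6}
'c' @ 3: {3,4,7}  [accepting]
end set {3,4,7} — state 3 in

Answer: ACCEPT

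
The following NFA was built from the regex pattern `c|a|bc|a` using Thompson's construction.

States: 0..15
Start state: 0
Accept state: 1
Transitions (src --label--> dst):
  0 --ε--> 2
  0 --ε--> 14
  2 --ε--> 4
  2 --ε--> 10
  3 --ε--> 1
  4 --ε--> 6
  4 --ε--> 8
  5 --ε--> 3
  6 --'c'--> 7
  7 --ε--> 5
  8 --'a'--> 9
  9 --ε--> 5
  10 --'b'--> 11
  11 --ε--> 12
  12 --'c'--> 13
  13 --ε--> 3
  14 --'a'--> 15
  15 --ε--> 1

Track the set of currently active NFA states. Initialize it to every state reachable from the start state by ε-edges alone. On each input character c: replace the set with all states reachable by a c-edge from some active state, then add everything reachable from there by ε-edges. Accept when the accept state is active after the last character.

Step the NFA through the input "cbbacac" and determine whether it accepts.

Answer: REJECT

Trace:
S₀ = ε-closure({0}) = {0,2,4,6,8,10,14}
'c' @ 1: {1,3,5,7}  ✓accept
'b' @ 2: {}  — state set empty
rest 'bacac' ignored (set empty)
end set {} — state 1 not in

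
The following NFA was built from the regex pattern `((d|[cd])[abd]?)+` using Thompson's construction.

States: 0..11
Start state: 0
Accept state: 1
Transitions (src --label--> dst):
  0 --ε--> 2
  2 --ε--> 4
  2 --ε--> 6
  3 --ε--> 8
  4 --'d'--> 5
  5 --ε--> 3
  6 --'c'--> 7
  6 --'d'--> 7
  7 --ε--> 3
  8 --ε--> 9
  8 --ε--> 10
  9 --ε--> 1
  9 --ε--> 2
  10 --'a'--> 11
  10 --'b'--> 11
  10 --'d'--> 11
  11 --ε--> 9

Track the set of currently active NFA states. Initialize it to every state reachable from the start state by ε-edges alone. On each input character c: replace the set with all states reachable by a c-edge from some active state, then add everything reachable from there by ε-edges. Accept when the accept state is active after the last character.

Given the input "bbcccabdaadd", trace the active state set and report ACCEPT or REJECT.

initial (ε-close {0}): {0,2,4,6}
'b' @ 1: {}  — no active states
rest 'bcccabdaadd' ignored (set empty)
after full input: {}  (accept=1 not in)

Answer: REJECT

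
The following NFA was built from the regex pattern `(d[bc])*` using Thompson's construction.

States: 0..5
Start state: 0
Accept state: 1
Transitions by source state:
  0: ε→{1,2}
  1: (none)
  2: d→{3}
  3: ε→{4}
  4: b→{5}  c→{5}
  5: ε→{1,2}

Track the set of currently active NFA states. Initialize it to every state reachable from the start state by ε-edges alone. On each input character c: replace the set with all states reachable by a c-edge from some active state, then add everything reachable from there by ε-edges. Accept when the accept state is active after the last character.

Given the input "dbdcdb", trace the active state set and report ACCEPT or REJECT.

Answer: ACCEPT

Steps:
S₀ = ε-closure({0}) = {0,1,2}
'd' @ 1: {3,4}
'b' @ 2: {1,2,5}  (accept∈set)
'd' @ 3: {3,4}
'c' @ 4: {1,2,5}  (accept∈set)
'd' @ 5: {3,4}
'b' @ 6: {1,2,5}  (accept∈set)
end set {1,2,5} — state 1 in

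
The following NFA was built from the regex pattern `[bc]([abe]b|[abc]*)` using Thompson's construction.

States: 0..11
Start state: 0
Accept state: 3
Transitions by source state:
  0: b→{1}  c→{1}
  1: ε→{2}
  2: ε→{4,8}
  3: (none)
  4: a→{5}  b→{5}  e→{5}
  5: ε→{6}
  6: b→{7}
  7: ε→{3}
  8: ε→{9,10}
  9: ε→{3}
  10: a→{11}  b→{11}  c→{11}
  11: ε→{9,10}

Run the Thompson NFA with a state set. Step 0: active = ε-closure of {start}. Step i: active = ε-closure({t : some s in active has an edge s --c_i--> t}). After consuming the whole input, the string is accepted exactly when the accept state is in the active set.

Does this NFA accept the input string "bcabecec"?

Answer: REJECT

Trace:
S₀ = ε-closure({0}) = {0}
'b' @ 1: {1,2,3,4,8,9,10}  (accept∈set)
'c' @ 2: {3,9,10,11}  (accept∈set)
'a' @ 3: {3,9,10,11}  (accept∈set)
'b' @ 4: {3,9,10,11}  (accept∈set)
'e' @ 5: {}  — no active states
rest 'cec' ignored (set empty)
after full input: {}  (accept=3 not in)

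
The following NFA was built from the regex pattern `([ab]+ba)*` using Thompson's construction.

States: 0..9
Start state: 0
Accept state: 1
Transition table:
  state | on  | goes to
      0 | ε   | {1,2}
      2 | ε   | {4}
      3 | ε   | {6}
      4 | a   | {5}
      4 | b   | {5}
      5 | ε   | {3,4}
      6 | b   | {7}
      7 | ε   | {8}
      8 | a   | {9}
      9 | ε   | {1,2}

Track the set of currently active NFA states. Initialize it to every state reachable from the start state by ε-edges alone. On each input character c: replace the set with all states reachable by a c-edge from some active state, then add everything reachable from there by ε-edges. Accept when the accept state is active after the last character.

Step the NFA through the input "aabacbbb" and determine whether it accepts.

Answer: REJECT

Trace:
S₀ = ε-closure({0}) = {0,1,2,4}
'a' @ 1: {3,4,5,6}
'a' @ 2: {3,4,5,6}
'b' @ 3: {3,4,5,6,7,8}
'a' @ 4: {1,2,3,4,5,6,9}  (accept∈set)
'c' @ 5: {}  — state set empty
rest 'bbb' ignored (set empty)
final: {}; accept 1 not in set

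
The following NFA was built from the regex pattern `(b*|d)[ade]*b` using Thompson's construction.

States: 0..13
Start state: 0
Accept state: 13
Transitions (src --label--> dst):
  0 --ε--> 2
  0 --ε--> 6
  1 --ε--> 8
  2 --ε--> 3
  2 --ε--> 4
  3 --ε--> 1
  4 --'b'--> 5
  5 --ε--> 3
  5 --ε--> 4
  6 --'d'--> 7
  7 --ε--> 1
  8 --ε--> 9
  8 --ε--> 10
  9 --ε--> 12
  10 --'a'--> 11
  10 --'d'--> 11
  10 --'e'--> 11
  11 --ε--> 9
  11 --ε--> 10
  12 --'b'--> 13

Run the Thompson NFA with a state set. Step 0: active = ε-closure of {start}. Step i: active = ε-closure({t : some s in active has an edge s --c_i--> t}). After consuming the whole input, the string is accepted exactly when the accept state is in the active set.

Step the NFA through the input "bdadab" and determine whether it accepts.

start: ε-closure({0}) = {0,1,2,3,4,6,8,9,10,12}
'b' @ 1: {1,3,4,5,8,9,10,12,13}  ✓accept
'd' @ 2: {9,10,11,12}
'a' @ 3: {9,10,11,12}
'd' @ 4: {9,10,11,12}
'a' @ 5: {9,10,11,12}
'b' @ 6: {13}  ✓accept
final: {13}; accept 13 in set

Answer: ACCEPT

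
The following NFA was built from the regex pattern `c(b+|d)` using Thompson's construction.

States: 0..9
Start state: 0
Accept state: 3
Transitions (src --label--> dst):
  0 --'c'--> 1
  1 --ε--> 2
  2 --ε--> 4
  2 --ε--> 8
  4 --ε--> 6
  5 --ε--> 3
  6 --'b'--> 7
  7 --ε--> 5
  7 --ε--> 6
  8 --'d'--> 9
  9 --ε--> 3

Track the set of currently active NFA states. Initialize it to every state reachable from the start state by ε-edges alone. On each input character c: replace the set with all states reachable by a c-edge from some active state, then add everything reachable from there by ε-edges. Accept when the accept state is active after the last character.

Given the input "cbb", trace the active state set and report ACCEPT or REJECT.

initial (ε-close {0}): {0}
'c' @ 1: {1,2,4,6,8}
'b' @ 2: {3,5,6,7}  (accept∈set)
'b' @ 3: {3,5,6,7}  (accept∈set)
end set {3,5,6,7} — state 3 in

Answer: ACCEPT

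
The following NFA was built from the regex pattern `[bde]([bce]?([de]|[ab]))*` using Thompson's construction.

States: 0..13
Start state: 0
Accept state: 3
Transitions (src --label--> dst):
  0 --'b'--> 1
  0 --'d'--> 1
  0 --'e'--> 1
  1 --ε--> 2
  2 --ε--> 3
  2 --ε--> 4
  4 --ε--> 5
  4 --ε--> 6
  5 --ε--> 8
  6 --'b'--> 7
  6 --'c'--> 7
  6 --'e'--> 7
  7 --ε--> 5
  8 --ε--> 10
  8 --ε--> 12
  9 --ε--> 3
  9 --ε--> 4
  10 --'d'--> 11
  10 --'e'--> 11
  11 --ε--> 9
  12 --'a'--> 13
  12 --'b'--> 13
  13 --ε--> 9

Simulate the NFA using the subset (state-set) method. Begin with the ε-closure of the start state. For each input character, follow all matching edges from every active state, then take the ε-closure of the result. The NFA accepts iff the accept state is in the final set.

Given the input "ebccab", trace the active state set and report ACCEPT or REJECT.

Answer: REJECT

Derivation:
initial (ε-close {0}): {0}
'e' @ 1: {1,2,3,4,5,6,8,10,12}  ✓accept
'b' @ 2: {3,4,5,6,7,8,9,10,12,13}  ✓accept
'c' @ 3: {5,7,8,10,12}
'c' @ 4: {}  — state set empty
rest 'ab' ignored (set empty)
end set {} — state 3 not in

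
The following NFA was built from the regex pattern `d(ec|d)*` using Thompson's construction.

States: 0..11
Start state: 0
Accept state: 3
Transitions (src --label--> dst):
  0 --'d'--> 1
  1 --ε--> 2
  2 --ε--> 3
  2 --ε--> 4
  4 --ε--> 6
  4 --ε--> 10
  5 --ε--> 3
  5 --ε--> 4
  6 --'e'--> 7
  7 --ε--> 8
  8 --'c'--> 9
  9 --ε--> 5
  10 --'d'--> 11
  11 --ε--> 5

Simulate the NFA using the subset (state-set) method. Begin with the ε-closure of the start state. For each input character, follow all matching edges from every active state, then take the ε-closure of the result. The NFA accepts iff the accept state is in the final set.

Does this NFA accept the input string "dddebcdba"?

start: ε-closure({0}) = {0}
'd' @ 1: {1,2,3,4,6,10}  ✓accept
'd' @ 2: {3,4,5,6,10,11}  ✓accept
'd' @ 3: {3,4,5,6,10,11}  ✓accept
'e' @ 4: {7,8}
'b' @ 5: {}  — no active states
rest 'cdba' ignored (set empty)
after full input: {}  (accept=3 not in)

Answer: REJECT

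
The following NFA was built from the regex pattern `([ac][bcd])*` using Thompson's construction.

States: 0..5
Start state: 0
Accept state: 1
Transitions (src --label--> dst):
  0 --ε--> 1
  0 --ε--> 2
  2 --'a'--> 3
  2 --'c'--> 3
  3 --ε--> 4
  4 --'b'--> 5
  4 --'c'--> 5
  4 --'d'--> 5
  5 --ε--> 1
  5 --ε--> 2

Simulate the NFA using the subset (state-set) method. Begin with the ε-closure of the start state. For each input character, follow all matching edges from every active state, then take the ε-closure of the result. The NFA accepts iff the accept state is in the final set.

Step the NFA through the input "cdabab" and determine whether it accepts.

Answer: ACCEPT

Trace:
start: ε-closure({0}) = {0,1,2}
'c' @ 1: {3,4}
'd' @ 2: {1,2,5}  (accept∈set)
'a' @ 3: {3,4}
'b' @ 4: {1,2,5}  (accept∈set)
'a' @ 5: {3,4}
'b' @ 6: {1,2,5}  (accept∈set)
after full input: {1,2,5}  (accept=1 in)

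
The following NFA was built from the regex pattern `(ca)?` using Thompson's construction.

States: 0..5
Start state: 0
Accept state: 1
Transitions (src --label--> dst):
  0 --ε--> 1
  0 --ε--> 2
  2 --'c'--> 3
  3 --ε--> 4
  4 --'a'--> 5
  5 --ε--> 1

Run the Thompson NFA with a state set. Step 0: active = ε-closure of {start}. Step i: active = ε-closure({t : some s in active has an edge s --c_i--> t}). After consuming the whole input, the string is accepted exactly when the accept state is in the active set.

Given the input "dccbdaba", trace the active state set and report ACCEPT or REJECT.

start: ε-closure({0}) = {0,1,2}
'd' @ 1: {}  — dead — no transitions
rest 'ccbdaba' ignored (set empty)
after full input: {}  (accept=1 not in)

Answer: REJECT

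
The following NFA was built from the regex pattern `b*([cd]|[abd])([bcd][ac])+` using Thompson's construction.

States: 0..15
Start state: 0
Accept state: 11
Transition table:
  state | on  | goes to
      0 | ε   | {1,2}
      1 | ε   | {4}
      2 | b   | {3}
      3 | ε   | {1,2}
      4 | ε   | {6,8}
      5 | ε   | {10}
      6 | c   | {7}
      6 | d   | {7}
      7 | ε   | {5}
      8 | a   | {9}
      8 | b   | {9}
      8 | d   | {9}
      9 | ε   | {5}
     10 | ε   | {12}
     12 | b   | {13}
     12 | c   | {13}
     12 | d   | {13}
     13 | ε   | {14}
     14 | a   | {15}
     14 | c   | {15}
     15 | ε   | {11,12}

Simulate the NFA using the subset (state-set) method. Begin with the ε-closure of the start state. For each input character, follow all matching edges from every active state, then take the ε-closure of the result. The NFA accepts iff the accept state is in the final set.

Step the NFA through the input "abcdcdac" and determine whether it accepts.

Answer: REJECT

Derivation:
S₀ = ε-closure({0}) = {0,1,2,4,6,8}
'a' @ 1: {5,9,10,12}
'b' @ 2: {13,14}
'c' @ 3: {11,12,15}  (accept∈set)
'd' @ 4: {13,14}
'c' @ 5: {11,12,15}  (accept∈set)
'd' @ 6: {13,14}
'a' @ 7: {11,12,15}  (accept∈set)
'c' @ 8: {13,14}
after full input: {13,14}  (accept=11 not in)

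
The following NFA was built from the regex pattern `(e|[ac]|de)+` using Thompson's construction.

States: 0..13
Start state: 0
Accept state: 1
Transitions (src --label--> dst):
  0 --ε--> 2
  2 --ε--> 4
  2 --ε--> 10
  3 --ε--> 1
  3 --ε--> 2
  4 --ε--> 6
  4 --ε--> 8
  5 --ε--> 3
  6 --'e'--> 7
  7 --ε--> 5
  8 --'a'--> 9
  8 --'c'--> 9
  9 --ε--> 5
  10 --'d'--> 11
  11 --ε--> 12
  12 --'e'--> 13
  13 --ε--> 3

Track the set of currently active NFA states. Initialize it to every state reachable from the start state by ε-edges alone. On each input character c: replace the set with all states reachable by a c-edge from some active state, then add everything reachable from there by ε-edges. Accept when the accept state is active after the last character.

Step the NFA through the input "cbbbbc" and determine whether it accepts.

initial (ε-close {0}): {0,2,4,6,8,10}
'c' @ 1: {1,2,3,4,5,6,8,9,10}  (accept∈set)
'b' @ 2: {}  — dead — no transitions
rest 'bbbc' ignored (set empty)
after full input: {}  (accept=1 not in)

Answer: REJECT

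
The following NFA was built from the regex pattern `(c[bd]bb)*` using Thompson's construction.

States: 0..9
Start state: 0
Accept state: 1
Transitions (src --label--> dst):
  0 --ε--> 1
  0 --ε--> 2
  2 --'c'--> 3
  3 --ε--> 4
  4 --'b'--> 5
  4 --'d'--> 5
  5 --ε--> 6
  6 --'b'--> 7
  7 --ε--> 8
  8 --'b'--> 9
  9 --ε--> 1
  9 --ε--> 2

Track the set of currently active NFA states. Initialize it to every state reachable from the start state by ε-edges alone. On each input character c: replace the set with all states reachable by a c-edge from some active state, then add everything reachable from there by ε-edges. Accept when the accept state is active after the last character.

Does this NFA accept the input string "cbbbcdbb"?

Answer: ACCEPT

Steps:
start: ε-closure({0}) = {0,1,2}
'c' @ 1: {3,4}
'b' @ 2: {5,6}
'b' @ 3: {7,8}
'b' @ 4: {1,2,9}  ✓accept
'c' @ 5: {3,4}
'd' @ 6: {5,6}
'b' @ 7: {7,8}
'b' @ 8: {1,2,9}  ✓accept
final: {1,2,9}; accept 1 in set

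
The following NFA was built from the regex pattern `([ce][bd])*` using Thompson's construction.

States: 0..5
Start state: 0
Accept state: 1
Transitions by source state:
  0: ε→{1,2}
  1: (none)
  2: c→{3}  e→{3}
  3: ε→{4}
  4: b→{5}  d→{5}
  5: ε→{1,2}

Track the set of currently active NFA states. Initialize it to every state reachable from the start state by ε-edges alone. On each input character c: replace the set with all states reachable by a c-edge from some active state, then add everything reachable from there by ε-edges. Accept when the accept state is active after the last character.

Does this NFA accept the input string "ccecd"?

start: ε-closure({0}) = {0,1,2}
'c' @ 1: {3,4}
'c' @ 2: {}  — dead — no transitions
rest 'ecd' ignored (set empty)
final: {}; accept 1 not in set

Answer: REJECT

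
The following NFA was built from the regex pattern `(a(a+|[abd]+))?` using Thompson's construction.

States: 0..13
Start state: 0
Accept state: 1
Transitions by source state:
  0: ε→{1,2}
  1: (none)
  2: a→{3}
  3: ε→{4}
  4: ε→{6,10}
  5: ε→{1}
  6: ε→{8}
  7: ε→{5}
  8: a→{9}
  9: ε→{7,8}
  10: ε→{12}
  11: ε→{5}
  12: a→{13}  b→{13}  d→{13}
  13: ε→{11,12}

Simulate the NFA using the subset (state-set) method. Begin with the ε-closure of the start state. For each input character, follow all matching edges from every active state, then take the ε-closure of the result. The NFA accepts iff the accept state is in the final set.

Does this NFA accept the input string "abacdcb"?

Answer: REJECT

Trace:
start: ε-closure({0}) = {0,1,2}
'a' @ 1: {3,4,6,8,10,12}
'b' @ 2: {1,5,11,12,13}  ✓accept
'a' @ 3: {1,5,11,12,13}  ✓accept
'c' @ 4: {}  — dead — no transitions
rest 'dcb' ignored (set empty)
after full input: {}  (accept=1 not in)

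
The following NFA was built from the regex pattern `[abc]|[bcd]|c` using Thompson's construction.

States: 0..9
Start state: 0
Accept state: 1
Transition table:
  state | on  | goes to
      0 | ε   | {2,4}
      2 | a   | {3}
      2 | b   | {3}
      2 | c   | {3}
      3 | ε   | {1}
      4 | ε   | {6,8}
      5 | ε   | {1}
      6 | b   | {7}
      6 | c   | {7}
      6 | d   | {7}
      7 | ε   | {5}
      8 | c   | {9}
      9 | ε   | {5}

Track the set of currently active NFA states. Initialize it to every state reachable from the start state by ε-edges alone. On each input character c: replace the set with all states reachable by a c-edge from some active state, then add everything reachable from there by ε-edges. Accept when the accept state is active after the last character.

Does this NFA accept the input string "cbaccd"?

Answer: REJECT

Trace:
start: ε-closure({0}) = {0,2,4,6,8}
'c' @ 1: {1,3,5,7,9}  [accepting]
'b' @ 2: {}  — dead — no transitions
rest 'accd' ignored (set empty)
end set {} — state 1 not in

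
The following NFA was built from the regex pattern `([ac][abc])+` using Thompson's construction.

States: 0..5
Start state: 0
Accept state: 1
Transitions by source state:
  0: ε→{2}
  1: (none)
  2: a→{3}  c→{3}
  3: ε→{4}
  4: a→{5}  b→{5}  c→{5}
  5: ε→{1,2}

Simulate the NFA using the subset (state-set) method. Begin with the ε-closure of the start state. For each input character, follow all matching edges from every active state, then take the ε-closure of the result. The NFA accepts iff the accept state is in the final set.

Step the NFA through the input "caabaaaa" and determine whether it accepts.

S₀ = ε-closure({0}) = {0,2}
'c' @ 1: {3,4}
'a' @ 2: {1,2,5}  [accepting]
'a' @ 3: {3,4}
'b' @ 4: {1,2,5}  [accepting]
'a' @ 5: {3,4}
'a' @ 6: {1,2,5}  [accepting]
'a' @ 7: {3,4}
'a' @ 8: {1,2,5}  [accepting]
final: {1,2,5}; accept 1 in set

Answer: ACCEPT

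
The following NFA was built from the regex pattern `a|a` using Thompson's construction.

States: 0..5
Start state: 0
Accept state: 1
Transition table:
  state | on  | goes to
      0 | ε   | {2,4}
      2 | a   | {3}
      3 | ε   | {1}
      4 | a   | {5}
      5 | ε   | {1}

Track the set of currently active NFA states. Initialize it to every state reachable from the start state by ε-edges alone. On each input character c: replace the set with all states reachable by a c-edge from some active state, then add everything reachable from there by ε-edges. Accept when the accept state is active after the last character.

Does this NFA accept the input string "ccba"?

start: ε-closure({0}) = {0,2,4}
'c' @ 1: {}  — state set empty
rest 'cba' ignored (set empty)
final: {}; accept 1 not in set

Answer: REJECT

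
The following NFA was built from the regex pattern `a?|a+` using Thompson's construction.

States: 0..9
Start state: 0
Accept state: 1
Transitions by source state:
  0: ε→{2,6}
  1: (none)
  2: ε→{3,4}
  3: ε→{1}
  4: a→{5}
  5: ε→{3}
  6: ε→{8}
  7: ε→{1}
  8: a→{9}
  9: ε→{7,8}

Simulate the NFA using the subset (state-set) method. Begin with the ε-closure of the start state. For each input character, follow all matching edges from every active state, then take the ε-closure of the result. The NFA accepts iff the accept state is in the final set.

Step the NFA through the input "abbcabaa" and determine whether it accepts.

start: ε-closure({0}) = {0,1,2,3,4,6,8}
'a' @ 1: {1,3,5,7,8,9}  (accept∈set)
'b' @ 2: {}  — dead — no transitions
rest 'bcabaa' ignored (set empty)
after full input: {}  (accept=1 not in)

Answer: REJECT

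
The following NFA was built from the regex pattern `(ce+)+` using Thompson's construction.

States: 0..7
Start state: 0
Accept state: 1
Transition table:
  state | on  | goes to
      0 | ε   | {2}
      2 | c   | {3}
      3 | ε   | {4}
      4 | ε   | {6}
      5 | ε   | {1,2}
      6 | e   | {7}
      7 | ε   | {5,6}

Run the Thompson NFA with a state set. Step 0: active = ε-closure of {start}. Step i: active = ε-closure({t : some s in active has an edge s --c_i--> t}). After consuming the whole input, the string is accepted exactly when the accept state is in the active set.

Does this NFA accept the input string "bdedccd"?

start: ε-closure({0}) = {0,2}
'b' @ 1: {}  — no active states
rest 'dedccd' ignored (set empty)
final: {}; accept 1 not in set

Answer: REJECT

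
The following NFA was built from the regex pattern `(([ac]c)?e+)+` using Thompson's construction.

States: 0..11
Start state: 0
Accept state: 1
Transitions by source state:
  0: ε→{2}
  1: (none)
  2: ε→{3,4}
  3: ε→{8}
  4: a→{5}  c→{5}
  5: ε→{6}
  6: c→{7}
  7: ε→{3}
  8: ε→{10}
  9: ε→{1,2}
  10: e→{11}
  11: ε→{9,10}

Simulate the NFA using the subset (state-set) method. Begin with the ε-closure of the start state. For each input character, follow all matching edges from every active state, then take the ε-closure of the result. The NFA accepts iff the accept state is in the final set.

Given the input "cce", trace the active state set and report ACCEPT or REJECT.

initial (ε-close {0}): {0,2,3,4,8,10}
'c' @ 1: {5,6}
'c' @ 2: {3,7,8,10}
'e' @ 3: {1,2,3,4,8,9,10,11}  (accept∈set)
end set {1,2,3,4,8,9,10,11} — state 1 in

Answer: ACCEPT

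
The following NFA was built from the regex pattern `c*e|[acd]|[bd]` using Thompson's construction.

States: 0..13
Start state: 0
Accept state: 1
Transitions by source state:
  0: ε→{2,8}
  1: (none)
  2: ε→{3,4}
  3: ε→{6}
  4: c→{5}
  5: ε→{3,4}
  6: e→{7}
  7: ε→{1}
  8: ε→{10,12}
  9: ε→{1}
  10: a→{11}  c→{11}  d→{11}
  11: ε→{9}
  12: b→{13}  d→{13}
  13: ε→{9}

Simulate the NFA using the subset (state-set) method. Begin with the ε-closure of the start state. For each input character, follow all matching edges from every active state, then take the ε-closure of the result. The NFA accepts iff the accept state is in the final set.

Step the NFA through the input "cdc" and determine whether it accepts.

Answer: REJECT

Steps:
S₀ = ε-closure({0}) = {0,2,3,4,6,8,10,12}
'c' @ 1: {1,3,4,5,6,9,11}  [accepting]
'd' @ 2: {}  — state set empty
rest 'c' ignored (set empty)
final: {}; accept 1 not in set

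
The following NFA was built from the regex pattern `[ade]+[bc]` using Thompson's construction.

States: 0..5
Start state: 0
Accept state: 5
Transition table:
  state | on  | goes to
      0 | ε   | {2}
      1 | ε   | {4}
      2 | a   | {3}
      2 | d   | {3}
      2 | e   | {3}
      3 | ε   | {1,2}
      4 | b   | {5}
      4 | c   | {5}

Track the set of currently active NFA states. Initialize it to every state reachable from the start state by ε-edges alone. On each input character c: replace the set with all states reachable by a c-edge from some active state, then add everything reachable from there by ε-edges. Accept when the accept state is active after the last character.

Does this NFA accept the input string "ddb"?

Answer: ACCEPT

Derivation:
start: ε-closure({0}) = {0,2}
'd' @ 1: {1,2,3,4}
'd' @ 2: {1,2,3,4}
'b' @ 3: {5}  ✓accept
final: {5}; accept 5 in set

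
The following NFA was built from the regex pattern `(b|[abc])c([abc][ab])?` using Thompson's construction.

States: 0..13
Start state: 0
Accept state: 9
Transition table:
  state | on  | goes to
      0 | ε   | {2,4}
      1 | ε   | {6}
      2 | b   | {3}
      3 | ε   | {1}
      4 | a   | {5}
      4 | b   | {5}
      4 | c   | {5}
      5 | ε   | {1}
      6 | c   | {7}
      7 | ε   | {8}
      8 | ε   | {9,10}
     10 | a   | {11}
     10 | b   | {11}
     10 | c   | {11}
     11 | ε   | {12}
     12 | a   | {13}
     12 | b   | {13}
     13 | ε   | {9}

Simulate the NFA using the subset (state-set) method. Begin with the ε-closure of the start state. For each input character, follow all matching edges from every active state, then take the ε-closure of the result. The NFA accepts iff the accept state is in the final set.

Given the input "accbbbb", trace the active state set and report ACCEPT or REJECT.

start: ε-closure({0}) = {0,2,4}
'a' @ 1: {1,5,6}
'c' @ 2: {7,8,9,10}  (accept∈set)
'c' @ 3: {11,12}
'b' @ 4: {9,13}  (accept∈set)
'b' @ 5: {}  — no active states
rest 'bb' ignored (set empty)
final: {}; accept 9 not in set

Answer: REJECT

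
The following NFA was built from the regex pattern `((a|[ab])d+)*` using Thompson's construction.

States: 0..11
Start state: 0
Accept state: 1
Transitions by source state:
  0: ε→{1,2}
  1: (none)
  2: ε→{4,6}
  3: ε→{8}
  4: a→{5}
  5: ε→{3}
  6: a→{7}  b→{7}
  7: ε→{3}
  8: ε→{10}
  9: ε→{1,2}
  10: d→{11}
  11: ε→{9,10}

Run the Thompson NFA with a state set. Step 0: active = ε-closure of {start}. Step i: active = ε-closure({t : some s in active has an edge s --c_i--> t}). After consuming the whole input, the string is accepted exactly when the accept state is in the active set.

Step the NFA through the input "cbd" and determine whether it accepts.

Answer: REJECT

Steps:
start: ε-closure({0}) = {0,1,2,4,6}
'c' @ 1: {}  — no active states
rest 'bd' ignored (set empty)
after full input: {}  (accept=1 not in)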